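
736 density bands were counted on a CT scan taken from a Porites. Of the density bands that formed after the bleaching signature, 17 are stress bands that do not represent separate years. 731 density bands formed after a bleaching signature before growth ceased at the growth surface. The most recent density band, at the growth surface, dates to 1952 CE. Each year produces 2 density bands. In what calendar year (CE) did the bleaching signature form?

731 density bands post-date the bleaching signature.
Excluding 17 false density bands: 731 − 17 = 714.
714 density bands at 2 per year is 714 / 2 = 357 years.
Counting back 357 years from 1952 CE places the bleaching signature in 1952 − 357 = 1595 CE.

1595 CE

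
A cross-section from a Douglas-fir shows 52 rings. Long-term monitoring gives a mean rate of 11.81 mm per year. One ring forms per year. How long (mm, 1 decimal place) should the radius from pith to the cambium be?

The record spans 52 years at 11.81 mm per year.
Length ≈ 11.81 × 52 = 614.1 mm.

614.1 mm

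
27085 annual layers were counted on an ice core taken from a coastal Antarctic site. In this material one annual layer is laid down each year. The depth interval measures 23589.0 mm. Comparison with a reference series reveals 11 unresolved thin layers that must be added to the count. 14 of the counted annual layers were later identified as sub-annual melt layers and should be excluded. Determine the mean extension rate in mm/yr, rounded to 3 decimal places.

Correcting the raw count gives 27085 − 14 + 11 = 27082 true annual layers.
Mean rate = 23589.0 mm / 27082 years ≈ 0.871 mm/yr.

0.871 mm/yr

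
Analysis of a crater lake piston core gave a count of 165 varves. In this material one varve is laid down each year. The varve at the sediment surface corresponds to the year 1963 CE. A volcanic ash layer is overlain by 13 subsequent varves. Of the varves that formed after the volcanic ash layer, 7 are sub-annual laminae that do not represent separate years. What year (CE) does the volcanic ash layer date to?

There are 13 varves younger than the volcanic ash layer.
Removing the 7 false varves leaves 13 − 7 = 6 true varves beyond the volcanic ash layer.
The varve at the sediment surface is 1963 CE, so the volcanic ash layer dates to 1963 − 6 = 1957 CE.

1957 CE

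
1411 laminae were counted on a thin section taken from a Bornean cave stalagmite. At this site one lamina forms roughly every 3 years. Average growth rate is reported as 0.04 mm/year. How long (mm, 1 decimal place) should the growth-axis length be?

169.3 mm

Multiplying by 3 years per lamina: 1411 × 3 = 4233 years.
Length ≈ 0.04 × 4233 = 169.3 mm.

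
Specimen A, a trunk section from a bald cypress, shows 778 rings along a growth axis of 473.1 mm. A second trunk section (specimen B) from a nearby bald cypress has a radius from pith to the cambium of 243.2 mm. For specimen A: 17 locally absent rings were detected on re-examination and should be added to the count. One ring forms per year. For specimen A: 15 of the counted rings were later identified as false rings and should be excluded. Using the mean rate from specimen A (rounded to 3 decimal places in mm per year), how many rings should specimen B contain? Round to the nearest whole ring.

401 rings

Specimen A: adjusted count: 778 − 15 + 17 = 780 rings.
A: 473.1 mm over 780 years gives 473.1 / 780 ≈ 0.607 mm/year.
B spans 243.2 / 0.607 = 400.66 years ≈ 401 rings.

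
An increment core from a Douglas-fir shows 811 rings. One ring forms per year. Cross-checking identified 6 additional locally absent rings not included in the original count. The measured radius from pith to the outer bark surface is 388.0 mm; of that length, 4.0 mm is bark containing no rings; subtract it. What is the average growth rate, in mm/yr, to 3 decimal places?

0.470 mm/yr

Adjusted count: 811 + 6 = 817 rings.
The growth record spans 388.0 − 4.0 = 384.0 mm.
Mean rate = 384.0 mm / 817 years ≈ 0.470 mm/yr.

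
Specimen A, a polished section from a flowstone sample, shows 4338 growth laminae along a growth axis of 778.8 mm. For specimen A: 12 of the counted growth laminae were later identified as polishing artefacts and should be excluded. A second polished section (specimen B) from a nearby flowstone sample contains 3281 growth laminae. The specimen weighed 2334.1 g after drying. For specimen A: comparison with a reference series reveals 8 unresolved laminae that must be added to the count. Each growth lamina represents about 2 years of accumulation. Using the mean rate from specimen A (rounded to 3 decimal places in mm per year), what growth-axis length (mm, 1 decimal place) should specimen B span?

Specimen A: adjusted count: 4338 − 12 + 8 = 4334 growth laminae.
Specimen A: 4334 growth laminae at 2 years each span 4334 × 2 = 8668 years.
A: Extension rate ≈ 778.8 / 8668 = 0.090 mm per year.
Specimen B: multiplying by 2 years per growth lamina: 3281 × 2 = 6562 years. Length of B = 0.090 × 6562 = 590.6 mm.

590.6 mm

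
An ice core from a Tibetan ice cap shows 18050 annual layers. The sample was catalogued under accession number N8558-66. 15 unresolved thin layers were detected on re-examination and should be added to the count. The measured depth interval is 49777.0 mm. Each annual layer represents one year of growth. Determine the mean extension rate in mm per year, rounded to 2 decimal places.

Correcting the raw count gives 18050 + 15 = 18065 true annual layers.
49777.0 mm over 18065 years gives 49777.0 / 18065 ≈ 2.76 mm per year.

2.76 mm per year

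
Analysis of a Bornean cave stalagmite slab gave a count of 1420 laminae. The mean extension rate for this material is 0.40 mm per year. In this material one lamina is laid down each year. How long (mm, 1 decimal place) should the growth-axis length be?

The record spans 1420 years at 0.40 mm per year.
Length ≈ 0.40 × 1420 = 568.0 mm.

568.0 mm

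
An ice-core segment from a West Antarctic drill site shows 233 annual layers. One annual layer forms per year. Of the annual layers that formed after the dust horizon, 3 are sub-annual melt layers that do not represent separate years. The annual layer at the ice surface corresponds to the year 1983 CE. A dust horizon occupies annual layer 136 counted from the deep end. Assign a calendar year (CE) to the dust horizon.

233 − 136 = 97 annual layers lie beyond the dust horizon toward the ice surface.
Removing the 3 false annual layers leaves 97 − 3 = 94 true annual layers beyond the dust horizon.
The annual layer at the ice surface is 1983 CE, so the dust horizon dates to 1983 − 94 = 1889 CE.

1889 CE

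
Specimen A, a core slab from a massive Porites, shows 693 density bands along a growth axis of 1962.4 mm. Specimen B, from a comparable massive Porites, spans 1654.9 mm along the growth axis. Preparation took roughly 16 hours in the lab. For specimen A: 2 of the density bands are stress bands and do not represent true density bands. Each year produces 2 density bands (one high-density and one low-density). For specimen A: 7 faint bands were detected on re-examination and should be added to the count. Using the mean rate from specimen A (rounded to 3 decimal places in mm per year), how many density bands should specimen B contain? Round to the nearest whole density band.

589 density bands

Specimen A: adjusted count: 693 − 2 + 7 = 698 density bands.
Specimen A: dividing by 2 density bands per year: 698 / 2 = 349 years.
A: Extension rate ≈ 1962.4 / 349 = 5.623 mm/year.
For B, 1654.9 / 5.623 = 294.31 years; at 2 density bands per year that is 294.31 × 2 ≈ 589 density bands.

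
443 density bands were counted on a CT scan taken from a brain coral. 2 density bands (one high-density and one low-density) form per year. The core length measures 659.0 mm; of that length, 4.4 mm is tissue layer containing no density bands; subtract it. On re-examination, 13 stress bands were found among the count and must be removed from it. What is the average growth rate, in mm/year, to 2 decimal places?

3.04 mm/year

After corrections the count is 443 − 13 = 430 density bands.
With 2 density bands per year, 430 / 2 = 215 years.
Removing the 4.4 mm offcut leaves 659.0 − 4.4 = 654.6 mm.
Mean rate = 654.6 mm / 215 years ≈ 3.04 mm/year.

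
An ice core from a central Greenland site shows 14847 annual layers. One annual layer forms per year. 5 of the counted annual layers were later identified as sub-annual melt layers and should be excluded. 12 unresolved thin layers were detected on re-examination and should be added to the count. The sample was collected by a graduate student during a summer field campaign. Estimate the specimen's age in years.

14854 years

Correcting the raw count gives 14847 − 5 + 12 = 14854 true annual layers.
With a one-to-one annual layer periodicity this is 14854 years.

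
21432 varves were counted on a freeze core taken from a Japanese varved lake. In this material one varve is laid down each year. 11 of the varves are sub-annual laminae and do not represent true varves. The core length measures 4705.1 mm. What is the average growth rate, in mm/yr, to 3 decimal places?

0.220 mm/yr

After corrections the count is 21432 − 11 = 21421 varves.
4705.1 mm over 21421 years gives 4705.1 / 21421 ≈ 0.220 mm/yr.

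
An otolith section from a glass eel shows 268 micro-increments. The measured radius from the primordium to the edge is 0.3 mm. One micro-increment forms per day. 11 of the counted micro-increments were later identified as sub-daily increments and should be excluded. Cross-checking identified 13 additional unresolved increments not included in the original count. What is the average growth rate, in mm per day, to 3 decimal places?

0.001 mm per day

After corrections the count is 268 − 11 + 13 = 270 micro-increments.
Extension rate ≈ 0.3 / 270 = 0.001 mm per day.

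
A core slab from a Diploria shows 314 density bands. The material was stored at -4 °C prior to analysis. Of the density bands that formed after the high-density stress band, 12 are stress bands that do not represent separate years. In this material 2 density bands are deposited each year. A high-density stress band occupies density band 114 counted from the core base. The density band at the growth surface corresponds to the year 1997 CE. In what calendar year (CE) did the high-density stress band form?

The high-density stress band sits at density band 114 from the core base, so 314 − 114 = 200 density bands formed after it.
200 − 12 false = 188 true density bands after the high-density stress band.
With 2 density bands per year, 188 / 2 = 94 years.
The density band at the growth surface is 1997 CE, so the high-density stress band dates to 1997 − 94 = 1903 CE.

1903 CE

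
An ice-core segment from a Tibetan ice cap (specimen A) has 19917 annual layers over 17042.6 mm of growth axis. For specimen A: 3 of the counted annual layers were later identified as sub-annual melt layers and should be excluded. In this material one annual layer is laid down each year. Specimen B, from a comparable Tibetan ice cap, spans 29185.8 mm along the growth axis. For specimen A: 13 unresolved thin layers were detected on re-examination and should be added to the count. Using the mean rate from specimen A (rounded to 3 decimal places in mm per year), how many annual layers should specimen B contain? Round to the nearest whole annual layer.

34135 annual layers

Specimen A: correcting the raw count gives 19917 − 3 + 13 = 19927 true annual layers.
A: Mean rate = 17042.6 mm / 19927 years ≈ 0.855 mm/year.
B spans 29185.8 / 0.855 = 34135.44 years ≈ 34135 annual layers.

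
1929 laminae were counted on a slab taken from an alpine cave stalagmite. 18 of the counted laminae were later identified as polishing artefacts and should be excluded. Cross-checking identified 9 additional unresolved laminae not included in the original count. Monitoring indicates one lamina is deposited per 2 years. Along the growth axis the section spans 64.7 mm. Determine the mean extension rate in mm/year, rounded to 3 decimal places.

Correcting the raw count gives 1929 − 18 + 9 = 1920 true laminae.
At 2 years per lamina, 1920 × 2 = 3840 years.
Extension rate ≈ 64.7 / 3840 = 0.017 mm/year.

0.017 mm/year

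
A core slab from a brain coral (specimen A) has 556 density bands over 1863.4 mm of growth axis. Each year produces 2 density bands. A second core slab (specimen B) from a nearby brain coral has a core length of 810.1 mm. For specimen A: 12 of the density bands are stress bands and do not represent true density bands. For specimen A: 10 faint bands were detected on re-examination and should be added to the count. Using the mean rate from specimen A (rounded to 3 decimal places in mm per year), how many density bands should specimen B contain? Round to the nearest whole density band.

241 density bands

Specimen A: correcting the raw count gives 556 − 12 + 10 = 554 true density bands.
Specimen A: 554 density bands at 2 per year is 554 / 2 = 277 years.
A: Mean rate = 1863.4 mm / 277 years ≈ 6.727 mm per year.
Specimen B: 810.1 mm / 6.727 mm per year = 120.43 years; at 2 density bands per year that is 120.43 × 2 ≈ 241 density bands.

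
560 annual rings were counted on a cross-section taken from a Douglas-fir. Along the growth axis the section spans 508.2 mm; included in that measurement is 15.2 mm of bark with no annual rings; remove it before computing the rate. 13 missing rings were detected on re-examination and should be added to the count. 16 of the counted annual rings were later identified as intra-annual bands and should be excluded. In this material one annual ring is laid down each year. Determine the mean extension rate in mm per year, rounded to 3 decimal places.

After corrections the count is 560 − 16 + 13 = 557 annual rings.
Net length = 508.2 − 15.2 = 493.0 mm.
Extension rate ≈ 493.0 / 557 = 0.885 mm per year.

0.885 mm per year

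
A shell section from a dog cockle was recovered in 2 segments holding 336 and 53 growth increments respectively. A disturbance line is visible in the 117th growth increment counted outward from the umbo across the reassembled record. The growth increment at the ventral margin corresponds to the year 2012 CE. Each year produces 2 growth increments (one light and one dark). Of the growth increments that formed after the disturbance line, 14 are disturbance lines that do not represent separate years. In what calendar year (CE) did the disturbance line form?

1883 CE

Total growth increments = 336 + 53 = 389.
389 − 117 = 272 growth increments lie beyond the disturbance line toward the ventral margin.
272 − 14 false = 258 true growth increments after the disturbance line.
With 2 growth increments per year, 258 / 2 = 129 years.
The growth increment at the ventral margin is 2012 CE, so the disturbance line dates to 2012 − 129 = 1883 CE.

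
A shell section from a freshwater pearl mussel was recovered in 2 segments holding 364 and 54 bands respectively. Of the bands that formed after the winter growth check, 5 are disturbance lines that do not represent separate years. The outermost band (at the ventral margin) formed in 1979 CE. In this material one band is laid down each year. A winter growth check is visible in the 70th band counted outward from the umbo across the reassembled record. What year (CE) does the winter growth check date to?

Total bands = 364 + 54 = 418.
Between band 70 and the ventral margin there are 418 − 70 = 348 bands.
348 − 5 false = 343 true bands after the winter growth check.
Counting back 343 years from 1979 CE places the winter growth check in 1979 − 343 = 1636 CE.

1636 CE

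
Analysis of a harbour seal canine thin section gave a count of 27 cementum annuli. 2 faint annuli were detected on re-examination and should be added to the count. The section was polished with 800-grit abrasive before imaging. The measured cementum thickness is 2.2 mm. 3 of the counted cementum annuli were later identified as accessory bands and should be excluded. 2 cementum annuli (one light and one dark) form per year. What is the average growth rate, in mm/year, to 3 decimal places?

0.169 mm/year

After corrections the count is 27 − 3 + 2 = 26 cementum annuli.
Dividing by 2 cementum annuli per year: 26 / 2 = 13 years.
Mean rate = 2.2 mm / 13 years ≈ 0.169 mm/year.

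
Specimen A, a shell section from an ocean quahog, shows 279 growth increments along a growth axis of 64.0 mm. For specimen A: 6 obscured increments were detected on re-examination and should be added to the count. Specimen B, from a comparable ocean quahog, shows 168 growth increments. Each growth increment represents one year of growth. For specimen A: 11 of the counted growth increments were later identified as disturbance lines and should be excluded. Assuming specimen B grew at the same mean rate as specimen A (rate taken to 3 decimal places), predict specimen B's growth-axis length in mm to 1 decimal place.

Specimen A: true growth increment count = 279 − 11 + 6 = 274.
A: Extension rate ≈ 64.0 / 274 = 0.234 mm/yr.
Length of B = 0.234 × 168 = 39.3 mm.

39.3 mm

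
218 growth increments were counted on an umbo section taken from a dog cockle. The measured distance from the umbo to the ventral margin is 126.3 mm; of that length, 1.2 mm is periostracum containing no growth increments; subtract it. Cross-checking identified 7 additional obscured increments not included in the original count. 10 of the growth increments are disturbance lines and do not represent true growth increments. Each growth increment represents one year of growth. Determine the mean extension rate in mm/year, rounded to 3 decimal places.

Adjusted count: 218 − 10 + 7 = 215 growth increments.
Removing the 1.2 mm offcut leaves 126.3 − 1.2 = 125.1 mm.
Extension rate ≈ 125.1 / 215 = 0.582 mm/year.

0.582 mm/year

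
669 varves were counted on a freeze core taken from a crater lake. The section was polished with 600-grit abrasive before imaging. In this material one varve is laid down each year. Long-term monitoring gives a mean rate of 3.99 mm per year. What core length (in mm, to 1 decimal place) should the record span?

2669.3 mm

The record spans 669 years at 3.99 mm per year.
669 years at 3.99 mm/year gives 3.99 × 669 = 2669.3 mm.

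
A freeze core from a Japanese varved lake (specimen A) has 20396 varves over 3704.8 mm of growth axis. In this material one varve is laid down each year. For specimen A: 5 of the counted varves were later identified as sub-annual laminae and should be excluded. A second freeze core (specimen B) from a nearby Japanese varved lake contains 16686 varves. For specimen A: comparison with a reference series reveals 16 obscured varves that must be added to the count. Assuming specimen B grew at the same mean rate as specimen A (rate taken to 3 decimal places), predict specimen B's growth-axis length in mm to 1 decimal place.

3036.9 mm

Specimen A: after corrections the count is 20396 − 5 + 16 = 20407 varves.
A: 3704.8 mm over 20407 years gives 3704.8 / 20407 ≈ 0.182 mm/yr.
B's length ≈ 0.182 × 16686 = 3036.9 mm.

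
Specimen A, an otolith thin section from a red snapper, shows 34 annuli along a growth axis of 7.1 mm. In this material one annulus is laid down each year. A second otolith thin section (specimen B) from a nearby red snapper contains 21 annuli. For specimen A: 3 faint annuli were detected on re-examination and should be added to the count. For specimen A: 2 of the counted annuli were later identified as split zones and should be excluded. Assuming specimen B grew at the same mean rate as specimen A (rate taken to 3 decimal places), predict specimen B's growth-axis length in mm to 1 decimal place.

4.3 mm

Specimen A: true annulus count = 34 − 2 + 3 = 35.
A: 7.1 mm over 35 years gives 7.1 / 35 ≈ 0.203 mm per year.
For B, 0.203 mm/year × 21 years = 4.3 mm.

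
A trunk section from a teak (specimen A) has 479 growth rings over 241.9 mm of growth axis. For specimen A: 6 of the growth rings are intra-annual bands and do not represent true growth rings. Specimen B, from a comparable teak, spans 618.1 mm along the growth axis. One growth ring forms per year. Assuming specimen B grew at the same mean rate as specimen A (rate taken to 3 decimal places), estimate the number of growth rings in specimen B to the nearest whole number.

1210 growth rings

Specimen A: after corrections the count is 479 − 6 = 473 growth rings.
A: Mean rate = 241.9 mm / 473 years ≈ 0.511 mm per year.
Specimen B: 618.1 mm / 0.511 mm per year = 1209.59 years ≈ 1210 growth rings.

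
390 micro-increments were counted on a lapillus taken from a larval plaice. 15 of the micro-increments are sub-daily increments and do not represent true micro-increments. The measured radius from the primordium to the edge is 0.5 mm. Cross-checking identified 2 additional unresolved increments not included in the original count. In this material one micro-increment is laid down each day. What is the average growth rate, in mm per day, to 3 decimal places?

0.001 mm per day

Correcting the raw count gives 390 − 15 + 2 = 377 true micro-increments.
Mean rate = 0.5 mm / 377 days ≈ 0.001 mm per day.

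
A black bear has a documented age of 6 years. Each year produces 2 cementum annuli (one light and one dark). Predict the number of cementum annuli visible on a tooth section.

12 cementum annuli

With 2 cementum annuli per year, 6 years would produce 6 × 2 = 12 cementum annuli.
So 12 cementum annuli should be present.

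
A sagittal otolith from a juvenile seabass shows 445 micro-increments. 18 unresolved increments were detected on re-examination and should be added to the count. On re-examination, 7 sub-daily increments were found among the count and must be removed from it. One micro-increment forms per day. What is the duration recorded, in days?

Adjusted count: 445 − 7 + 18 = 456 micro-increments.
One micro-increment per day makes the duration 456 days.

456 days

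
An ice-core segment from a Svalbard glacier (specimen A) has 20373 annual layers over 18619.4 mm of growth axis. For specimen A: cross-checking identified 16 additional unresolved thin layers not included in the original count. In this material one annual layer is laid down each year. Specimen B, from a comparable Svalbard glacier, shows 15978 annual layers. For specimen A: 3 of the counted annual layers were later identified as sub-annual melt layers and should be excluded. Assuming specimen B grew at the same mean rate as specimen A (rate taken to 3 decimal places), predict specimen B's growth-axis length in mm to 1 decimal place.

Specimen A: correcting the raw count gives 20373 − 3 + 16 = 20386 true annual layers.
A: 18619.4 mm over 20386 years gives 18619.4 / 20386 ≈ 0.913 mm per year.
Length of B = 0.913 × 15978 = 14587.9 mm.

14587.9 mm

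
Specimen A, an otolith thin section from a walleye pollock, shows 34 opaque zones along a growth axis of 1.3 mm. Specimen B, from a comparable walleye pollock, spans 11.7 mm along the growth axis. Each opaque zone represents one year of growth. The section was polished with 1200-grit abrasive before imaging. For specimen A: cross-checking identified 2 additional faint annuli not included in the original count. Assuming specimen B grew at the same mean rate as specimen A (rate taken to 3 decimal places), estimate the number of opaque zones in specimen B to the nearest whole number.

Specimen A: adjusted count: 34 + 2 = 36 opaque zones.
A: Mean rate = 1.3 mm / 36 years ≈ 0.036 mm/year.
B spans 11.7 / 0.036 = 325.00 years ≈ 325 opaque zones.

325 opaque zones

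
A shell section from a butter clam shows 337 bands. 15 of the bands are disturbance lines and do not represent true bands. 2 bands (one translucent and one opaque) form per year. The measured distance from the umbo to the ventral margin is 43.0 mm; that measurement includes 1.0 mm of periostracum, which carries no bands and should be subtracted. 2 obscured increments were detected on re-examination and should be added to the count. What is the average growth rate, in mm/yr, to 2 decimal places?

0.26 mm/yr

After corrections the count is 337 − 15 + 2 = 324 bands.
With 2 bands per year, 324 / 2 = 162 years.
The growth record spans 43.0 − 1.0 = 42.0 mm.
Extension rate ≈ 42.0 / 162 = 0.26 mm/yr.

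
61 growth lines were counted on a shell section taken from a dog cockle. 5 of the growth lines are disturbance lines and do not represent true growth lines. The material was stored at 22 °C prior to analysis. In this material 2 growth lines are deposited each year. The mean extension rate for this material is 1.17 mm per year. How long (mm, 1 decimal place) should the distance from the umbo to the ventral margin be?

After corrections the count is 61 − 5 = 56 growth lines.
Dividing by 2 growth lines per year: 56 / 2 = 28 years.
Predicted length = 1.17 mm/year × 28 years = 32.8 mm.

32.8 mm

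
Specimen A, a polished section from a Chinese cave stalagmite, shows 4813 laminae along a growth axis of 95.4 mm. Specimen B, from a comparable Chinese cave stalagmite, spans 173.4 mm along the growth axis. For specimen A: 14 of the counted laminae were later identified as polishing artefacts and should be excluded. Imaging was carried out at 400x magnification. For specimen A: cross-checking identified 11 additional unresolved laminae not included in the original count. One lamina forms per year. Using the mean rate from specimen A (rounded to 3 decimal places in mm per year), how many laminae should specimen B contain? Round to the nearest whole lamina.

Specimen A: after corrections the count is 4813 − 14 + 11 = 4810 laminae.
A: 95.4 mm over 4810 years gives 95.4 / 4810 ≈ 0.020 mm/yr.
For B, 173.4 / 0.020 = 8670.00 years ≈ 8670 laminae.

8670 laminae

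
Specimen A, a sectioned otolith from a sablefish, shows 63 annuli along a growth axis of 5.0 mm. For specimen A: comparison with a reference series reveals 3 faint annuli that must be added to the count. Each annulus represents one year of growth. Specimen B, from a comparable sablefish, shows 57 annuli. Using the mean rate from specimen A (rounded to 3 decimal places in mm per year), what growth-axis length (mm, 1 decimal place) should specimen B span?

Specimen A: after corrections the count is 63 + 3 = 66 annuli.
A: Mean rate = 5.0 mm / 66 years ≈ 0.076 mm/year.
Length of B = 0.076 × 57 = 4.3 mm.

4.3 mm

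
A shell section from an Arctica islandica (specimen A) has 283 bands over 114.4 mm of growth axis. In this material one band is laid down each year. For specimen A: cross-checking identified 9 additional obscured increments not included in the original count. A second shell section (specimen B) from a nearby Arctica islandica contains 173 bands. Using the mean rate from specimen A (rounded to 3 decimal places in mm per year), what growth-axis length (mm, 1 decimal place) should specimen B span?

67.8 mm

Specimen A: correcting the raw count gives 283 + 9 = 292 true bands.
A: Mean rate = 114.4 mm / 292 years ≈ 0.392 mm per year.
For B, 0.392 mm/year × 173 years = 67.8 mm.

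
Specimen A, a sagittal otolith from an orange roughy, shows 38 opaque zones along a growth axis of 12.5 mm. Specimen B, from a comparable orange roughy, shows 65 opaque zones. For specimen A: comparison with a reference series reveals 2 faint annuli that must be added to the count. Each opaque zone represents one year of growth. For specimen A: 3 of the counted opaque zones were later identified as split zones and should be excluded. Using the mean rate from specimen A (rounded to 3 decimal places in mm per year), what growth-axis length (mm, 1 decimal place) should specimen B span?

22.0 mm

Specimen A: true opaque zone count = 38 − 3 + 2 = 37.
A: Extension rate ≈ 12.5 / 37 = 0.338 mm/year.
For B, 0.338 mm/year × 65 years = 22.0 mm.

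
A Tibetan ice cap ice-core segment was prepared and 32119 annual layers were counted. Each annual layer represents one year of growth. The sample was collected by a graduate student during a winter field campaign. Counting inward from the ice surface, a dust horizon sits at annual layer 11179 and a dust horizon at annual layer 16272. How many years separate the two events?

5093 yr

16272 − 11179 = 5093 annual layers lie between the two events.
At one annual layer per year, 5093 years elapsed between them.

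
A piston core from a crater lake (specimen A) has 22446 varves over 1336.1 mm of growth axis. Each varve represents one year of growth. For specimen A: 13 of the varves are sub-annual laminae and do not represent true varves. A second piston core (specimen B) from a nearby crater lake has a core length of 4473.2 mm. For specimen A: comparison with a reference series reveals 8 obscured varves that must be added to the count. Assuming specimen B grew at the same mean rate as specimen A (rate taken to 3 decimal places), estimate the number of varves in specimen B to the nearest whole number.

Specimen A: correcting the raw count gives 22446 − 13 + 8 = 22441 true varves.
A: Extension rate ≈ 1336.1 / 22441 = 0.060 mm per year.
For B, 4473.2 / 0.060 = 74553.33 years ≈ 74553 varves.

74553 varves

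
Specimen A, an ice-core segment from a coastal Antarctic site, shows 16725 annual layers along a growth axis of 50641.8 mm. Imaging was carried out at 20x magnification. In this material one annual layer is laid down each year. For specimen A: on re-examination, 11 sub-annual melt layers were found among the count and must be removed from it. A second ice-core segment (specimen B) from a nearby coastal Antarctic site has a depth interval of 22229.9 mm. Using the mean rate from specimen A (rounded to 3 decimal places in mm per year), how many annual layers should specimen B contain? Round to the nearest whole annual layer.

Specimen A: after corrections the count is 16725 − 11 = 16714 annual layers.
A: Mean rate = 50641.8 mm / 16714 years ≈ 3.030 mm/year.
Specimen B: 22229.9 mm / 3.030 mm per year = 7336.60 years ≈ 7337 annual layers.

7337 annual layers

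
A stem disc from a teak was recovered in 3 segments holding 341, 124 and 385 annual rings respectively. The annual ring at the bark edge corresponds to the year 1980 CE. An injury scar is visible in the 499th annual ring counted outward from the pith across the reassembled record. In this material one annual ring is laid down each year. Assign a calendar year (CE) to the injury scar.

Total annual rings = 341 + 124 + 385 = 850.
The injury scar sits at annual ring 499 from the pith, so 850 − 499 = 351 annual rings formed after it.
1980 − 351 = 1629 CE.

1629 CE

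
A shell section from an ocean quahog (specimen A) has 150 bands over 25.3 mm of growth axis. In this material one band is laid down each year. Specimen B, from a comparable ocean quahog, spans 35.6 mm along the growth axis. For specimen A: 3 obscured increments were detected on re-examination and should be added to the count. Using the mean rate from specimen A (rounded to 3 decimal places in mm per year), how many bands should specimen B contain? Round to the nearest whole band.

216 bands

Specimen A: after corrections the count is 150 + 3 = 153 bands.
A: 25.3 mm over 153 years gives 25.3 / 153 ≈ 0.165 mm per year.
For B, 35.6 / 0.165 = 215.76 years ≈ 216 bands.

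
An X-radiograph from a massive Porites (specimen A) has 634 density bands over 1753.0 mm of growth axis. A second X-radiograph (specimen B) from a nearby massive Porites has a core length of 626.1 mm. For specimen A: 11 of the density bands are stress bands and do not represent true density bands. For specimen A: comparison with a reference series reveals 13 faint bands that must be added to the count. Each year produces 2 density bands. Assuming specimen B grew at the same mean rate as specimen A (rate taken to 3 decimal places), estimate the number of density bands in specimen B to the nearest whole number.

227 density bands

Specimen A: after corrections the count is 634 − 11 + 13 = 636 density bands.
Specimen A: with 2 density bands per year, 636 / 2 = 318 years.
A: 1753.0 mm over 318 years gives 1753.0 / 318 ≈ 5.513 mm/yr.
Specimen B: 626.1 mm / 5.513 mm per year = 113.57 years; at 2 density bands per year that is 113.57 × 2 ≈ 227 density bands.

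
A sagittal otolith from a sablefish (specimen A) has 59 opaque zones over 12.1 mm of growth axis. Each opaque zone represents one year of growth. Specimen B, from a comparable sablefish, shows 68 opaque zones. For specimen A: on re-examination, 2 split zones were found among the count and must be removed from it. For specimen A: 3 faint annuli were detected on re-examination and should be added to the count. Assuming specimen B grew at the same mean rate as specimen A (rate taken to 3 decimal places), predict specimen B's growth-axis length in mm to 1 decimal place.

13.7 mm

Specimen A: adjusted count: 59 − 2 + 3 = 60 opaque zones.
A: Extension rate ≈ 12.1 / 60 = 0.202 mm per year.
B's length ≈ 0.202 × 68 = 13.7 mm.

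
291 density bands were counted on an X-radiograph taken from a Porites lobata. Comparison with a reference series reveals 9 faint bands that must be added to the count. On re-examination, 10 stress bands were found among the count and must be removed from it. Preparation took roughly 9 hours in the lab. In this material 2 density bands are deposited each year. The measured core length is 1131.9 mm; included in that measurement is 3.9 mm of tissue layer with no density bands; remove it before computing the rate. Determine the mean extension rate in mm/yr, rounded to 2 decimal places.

True density band count = 291 − 10 + 9 = 290.
290 density bands at 2 per year is 290 / 2 = 145 years.
Removing the 3.9 mm offcut leaves 1131.9 − 3.9 = 1128.0 mm.
Extension rate ≈ 1128.0 / 145 = 7.78 mm/yr.

7.78 mm/yr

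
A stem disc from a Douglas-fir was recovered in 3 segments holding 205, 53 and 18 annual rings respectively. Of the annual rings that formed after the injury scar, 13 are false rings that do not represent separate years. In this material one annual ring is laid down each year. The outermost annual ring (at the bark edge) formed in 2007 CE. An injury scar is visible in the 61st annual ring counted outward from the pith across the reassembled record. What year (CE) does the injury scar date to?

1805 CE

Total annual rings = 205 + 53 + 18 = 276.
276 − 61 = 215 annual rings lie beyond the injury scar toward the bark edge.
215 − 13 false = 202 true annual rings after the injury scar.
Counting back 202 years from 2007 CE places the injury scar in 2007 − 202 = 1805 CE.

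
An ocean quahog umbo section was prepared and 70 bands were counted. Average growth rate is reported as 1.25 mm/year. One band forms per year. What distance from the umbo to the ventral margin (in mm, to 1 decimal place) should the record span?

87.5 mm

70 years of growth are recorded.
Length ≈ 1.25 × 70 = 87.5 mm.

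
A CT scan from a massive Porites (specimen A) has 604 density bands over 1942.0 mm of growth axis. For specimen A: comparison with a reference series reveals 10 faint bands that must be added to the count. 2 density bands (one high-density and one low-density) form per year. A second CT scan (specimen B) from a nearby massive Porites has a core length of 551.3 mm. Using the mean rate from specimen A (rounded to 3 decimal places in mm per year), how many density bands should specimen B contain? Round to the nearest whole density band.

Specimen A: after corrections the count is 604 + 10 = 614 density bands.
Specimen A: with 2 density bands per year, 614 / 2 = 307 years.
A: 1942.0 mm over 307 years gives 1942.0 / 307 ≈ 6.326 mm/yr.
For B, 551.3 / 6.326 = 87.15 years; at 2 density bands per year that is 87.15 × 2 ≈ 174 density bands.

174 density bands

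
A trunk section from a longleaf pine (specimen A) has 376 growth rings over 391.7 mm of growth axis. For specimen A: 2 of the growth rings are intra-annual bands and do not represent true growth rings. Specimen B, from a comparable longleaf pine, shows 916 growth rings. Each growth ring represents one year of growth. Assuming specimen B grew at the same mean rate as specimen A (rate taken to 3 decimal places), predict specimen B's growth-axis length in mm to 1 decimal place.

Specimen A: after corrections the count is 376 − 2 = 374 growth rings.
A: Mean rate = 391.7 mm / 374 years ≈ 1.047 mm/yr.
Length of B = 1.047 × 916 = 959.1 mm.

959.1 mm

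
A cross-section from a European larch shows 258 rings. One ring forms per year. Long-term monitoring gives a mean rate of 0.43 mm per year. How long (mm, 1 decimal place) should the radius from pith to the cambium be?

The record spans 258 years at 0.43 mm per year.
Predicted length = 0.43 mm/year × 258 years = 110.9 mm.

110.9 mm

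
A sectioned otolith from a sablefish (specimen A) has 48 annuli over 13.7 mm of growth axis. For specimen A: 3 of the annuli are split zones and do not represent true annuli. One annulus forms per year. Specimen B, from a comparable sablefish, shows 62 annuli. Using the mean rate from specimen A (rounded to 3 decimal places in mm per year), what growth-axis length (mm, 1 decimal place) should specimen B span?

18.8 mm

Specimen A: after corrections the count is 48 − 3 = 45 annuli.
A: Extension rate ≈ 13.7 / 45 = 0.304 mm/year.
For B, 0.304 mm/year × 62 years = 18.8 mm.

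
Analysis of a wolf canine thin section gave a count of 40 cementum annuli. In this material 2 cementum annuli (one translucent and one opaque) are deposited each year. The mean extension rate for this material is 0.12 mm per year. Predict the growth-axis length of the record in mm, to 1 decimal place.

40 cementum annuli at 2 per year is 40 / 2 = 20 years.
Length ≈ 0.12 × 20 = 2.4 mm.

2.4 mm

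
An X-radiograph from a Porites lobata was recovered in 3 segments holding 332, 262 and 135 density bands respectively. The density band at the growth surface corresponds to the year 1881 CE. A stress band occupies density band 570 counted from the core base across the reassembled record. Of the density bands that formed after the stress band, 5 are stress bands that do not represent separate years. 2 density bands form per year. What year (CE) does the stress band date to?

1804 CE

Total density bands = 332 + 262 + 135 = 729.
The stress band sits at density band 570 from the core base, so 729 − 570 = 159 density bands formed after it.
159 − 5 false = 154 true density bands after the stress band.
With 2 density bands per year, 154 / 2 = 77 years.
Counting back 77 years from 1881 CE places the stress band in 1881 − 77 = 1804 CE.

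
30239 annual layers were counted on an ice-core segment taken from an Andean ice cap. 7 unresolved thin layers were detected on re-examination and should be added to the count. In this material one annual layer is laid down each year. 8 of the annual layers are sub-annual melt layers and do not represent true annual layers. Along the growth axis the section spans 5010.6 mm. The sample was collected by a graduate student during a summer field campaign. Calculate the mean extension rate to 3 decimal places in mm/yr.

Correcting the raw count gives 30239 − 8 + 7 = 30238 true annual layers.
5010.6 mm over 30238 years gives 5010.6 / 30238 ≈ 0.166 mm/yr.

0.166 mm/yr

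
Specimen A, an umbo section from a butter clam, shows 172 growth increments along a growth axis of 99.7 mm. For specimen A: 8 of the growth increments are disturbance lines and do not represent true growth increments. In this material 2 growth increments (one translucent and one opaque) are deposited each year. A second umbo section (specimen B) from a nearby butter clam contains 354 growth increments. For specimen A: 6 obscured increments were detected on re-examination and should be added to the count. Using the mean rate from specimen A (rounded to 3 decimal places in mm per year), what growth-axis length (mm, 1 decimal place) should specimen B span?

Specimen A: correcting the raw count gives 172 − 8 + 6 = 170 true growth increments.
Specimen A: dividing by 2 growth increments per year: 170 / 2 = 85 years.
A: Mean rate = 99.7 mm / 85 years ≈ 1.173 mm per year.
Specimen B: with 2 growth increments per year, 354 / 2 = 177 years. B's length ≈ 1.173 × 177 = 207.6 mm.

207.6 mm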